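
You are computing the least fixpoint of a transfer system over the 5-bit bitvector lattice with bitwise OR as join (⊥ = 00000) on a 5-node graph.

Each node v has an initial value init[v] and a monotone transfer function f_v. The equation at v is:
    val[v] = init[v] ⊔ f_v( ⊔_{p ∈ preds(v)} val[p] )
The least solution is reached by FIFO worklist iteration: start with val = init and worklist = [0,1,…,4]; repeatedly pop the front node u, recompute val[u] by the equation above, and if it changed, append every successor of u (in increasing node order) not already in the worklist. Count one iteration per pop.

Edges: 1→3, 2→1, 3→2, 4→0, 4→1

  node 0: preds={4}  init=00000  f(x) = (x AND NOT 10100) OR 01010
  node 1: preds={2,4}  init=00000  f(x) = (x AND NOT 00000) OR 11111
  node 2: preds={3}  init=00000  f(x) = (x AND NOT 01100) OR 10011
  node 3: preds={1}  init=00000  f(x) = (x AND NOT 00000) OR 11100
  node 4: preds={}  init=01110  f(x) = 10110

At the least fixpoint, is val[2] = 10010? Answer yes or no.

no

Worklist (8 pops):
  #1 pop 0: in=01110 → 01010 (was 00000); enqueue []
  #2 pop 1: in=01110 → 11111 (was 00000); enqueue []
  #3 pop 2: in=00000 → 10011 (was 00000); enqueue [1]
  #4 pop 3: in=11111 → 11111 (was 00000); enqueue [2]
  #5 pop 4: in=00000 → 11110 (was 01110); enqueue [0]
  #6 pop 1: in=11111 → 11111 (no change)
  #7 pop 2: in=11111 → 10011 (no change)
  #8 pop 0: in=11110 → 01010 (no change)

Fixpoint:
  val[0] = 01010
  val[1] = 11111
  val[2] = 10011
  val[3] = 11111
  val[4] = 11110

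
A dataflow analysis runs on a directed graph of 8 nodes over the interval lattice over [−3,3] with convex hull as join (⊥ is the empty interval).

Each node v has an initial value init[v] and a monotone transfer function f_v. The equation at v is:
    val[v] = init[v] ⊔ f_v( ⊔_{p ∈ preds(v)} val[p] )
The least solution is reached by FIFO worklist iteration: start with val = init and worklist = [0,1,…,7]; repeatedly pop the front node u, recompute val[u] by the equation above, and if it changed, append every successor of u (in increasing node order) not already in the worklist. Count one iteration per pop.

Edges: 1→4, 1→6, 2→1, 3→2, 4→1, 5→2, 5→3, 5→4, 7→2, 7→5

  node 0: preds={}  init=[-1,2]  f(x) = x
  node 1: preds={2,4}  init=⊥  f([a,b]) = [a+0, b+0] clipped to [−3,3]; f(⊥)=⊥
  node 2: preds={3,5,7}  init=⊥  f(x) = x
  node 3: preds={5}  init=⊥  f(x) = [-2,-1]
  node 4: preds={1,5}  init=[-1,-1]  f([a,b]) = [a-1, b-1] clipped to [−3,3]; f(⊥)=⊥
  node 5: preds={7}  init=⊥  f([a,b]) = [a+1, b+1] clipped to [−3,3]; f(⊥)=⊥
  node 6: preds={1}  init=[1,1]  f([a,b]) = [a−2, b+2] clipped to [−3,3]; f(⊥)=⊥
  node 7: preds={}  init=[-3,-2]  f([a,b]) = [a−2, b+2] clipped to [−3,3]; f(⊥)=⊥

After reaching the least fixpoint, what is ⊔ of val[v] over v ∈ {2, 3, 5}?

[-3,-1]

Worklist (14 pops):
  #1 pop 0: in=⊥ → [-1,2] (no change)
  #2 pop 1: in=[-1,-1] → [-1,-1] (was ⊥); enqueue []
  #3 pop 2: in=[-3,-2] → [-3,-2] (was ⊥); enqueue [1]
  #4 pop 3: in=⊥ → [-2,-1] (was ⊥); enqueue [2]
  #5 pop 4: in=[-1,-1] → [-2,-1] (was [-1,-1]); enqueue []
  #6 pop 5: in=[-3,-2] → [-2,-1] (was ⊥); enqueue [3,4]
  #7 pop 6: in=[-1,-1] → [-3,1] (was [1,1]); enqueue []
  #8 pop 7: in=⊥ → [-3,-2] (no change)
  #9 pop 1: in=[-3,-1] → [-3,-1] (was [-1,-1]); enqueue [6]
  #10 pop 2: in=[-3,-1] → [-3,-1] (was [-3,-2]); enqueue [1]
  #11 pop 3: in=[-2,-1] → [-2,-1] (no change)
  #12 pop 4: in=[-3,-1] → [-3,-1] (was [-2,-1]); enqueue []
  #13 pop 6: in=[-3,-1] → [-3,1] (no change)
  #14 pop 1: in=[-3,-1] → [-3,-1] (no change)

Fixpoint:
  val[0] = [-1,2]
  val[1] = [-3,-1]
  val[2] = [-3,-1]
  val[3] = [-2,-1]
  val[4] = [-3,-1]
  val[5] = [-2,-1]
  val[6] = [-3,1]
  val[7] = [-3,-2]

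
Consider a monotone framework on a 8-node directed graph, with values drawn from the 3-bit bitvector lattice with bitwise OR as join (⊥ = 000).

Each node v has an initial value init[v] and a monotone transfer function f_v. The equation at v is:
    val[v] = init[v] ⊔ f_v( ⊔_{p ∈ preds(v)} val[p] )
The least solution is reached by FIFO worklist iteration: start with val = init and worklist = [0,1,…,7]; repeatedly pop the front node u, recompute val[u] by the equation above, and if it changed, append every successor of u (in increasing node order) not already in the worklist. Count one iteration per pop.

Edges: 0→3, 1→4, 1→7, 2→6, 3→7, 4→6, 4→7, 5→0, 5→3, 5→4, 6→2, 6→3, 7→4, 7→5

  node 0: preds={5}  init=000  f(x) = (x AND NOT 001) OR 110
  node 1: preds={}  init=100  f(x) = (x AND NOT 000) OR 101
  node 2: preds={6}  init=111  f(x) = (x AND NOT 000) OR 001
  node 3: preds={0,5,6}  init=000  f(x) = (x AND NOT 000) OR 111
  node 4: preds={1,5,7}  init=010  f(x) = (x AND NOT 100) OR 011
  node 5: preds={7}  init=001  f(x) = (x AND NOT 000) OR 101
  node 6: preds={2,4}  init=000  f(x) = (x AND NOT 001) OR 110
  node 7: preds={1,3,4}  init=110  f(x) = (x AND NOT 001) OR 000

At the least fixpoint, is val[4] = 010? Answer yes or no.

Iteration log — 12 steps:
  step 1. node 0  ⊔preds=001  new=110  old=000  +wl: 
  step 2. node 1  ⊔preds=000  new=101  old=100  +wl: 
  step 3. node 2  ⊔preds=000  new=111  stable
  step 4. node 3  ⊔preds=111  new=111  old=000  +wl: 
  step 5. node 4  ⊔preds=111  new=011  old=010  +wl: 
  step 6. node 5  ⊔preds=110  new=111  old=001  +wl: 0,3,4
  step 7. node 6  ⊔preds=111  new=110  old=000  +wl: 2
  step 8. node 7  ⊔preds=111  new=110  stable
  step 9. node 0  ⊔preds=111  new=110  stable
  step 10. node 3  ⊔preds=111  new=111  stable
  step 11. node 4  ⊔preds=111  new=011  stable
  step 12. node 2  ⊔preds=110  new=111  stable

Least fixpoint reached:
  node 0: 110
  node 1: 101
  node 2: 111
  node 3: 111
  node 4: 011
  node 5: 111
  node 6: 110
  node 7: 110

no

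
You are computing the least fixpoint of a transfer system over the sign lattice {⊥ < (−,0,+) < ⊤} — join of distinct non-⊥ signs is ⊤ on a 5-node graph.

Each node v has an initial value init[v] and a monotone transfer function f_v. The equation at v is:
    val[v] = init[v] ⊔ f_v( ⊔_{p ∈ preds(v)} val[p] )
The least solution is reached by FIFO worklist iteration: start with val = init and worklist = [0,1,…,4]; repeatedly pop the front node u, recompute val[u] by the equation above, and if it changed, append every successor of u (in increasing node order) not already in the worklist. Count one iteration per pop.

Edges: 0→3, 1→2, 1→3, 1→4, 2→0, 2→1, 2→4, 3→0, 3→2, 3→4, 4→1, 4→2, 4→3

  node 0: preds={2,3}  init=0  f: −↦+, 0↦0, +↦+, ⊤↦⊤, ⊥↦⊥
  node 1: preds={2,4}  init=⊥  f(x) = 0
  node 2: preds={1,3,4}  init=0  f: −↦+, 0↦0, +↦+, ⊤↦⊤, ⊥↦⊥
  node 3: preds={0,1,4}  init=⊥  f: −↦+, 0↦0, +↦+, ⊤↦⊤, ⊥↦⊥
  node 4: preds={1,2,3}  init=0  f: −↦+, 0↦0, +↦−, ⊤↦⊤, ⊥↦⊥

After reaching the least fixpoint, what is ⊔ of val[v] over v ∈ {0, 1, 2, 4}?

Worklist (7 pops):
  #1 pop 0: in=0 → 0 (no change)
  #2 pop 1: in=0 → 0 (was ⊥); enqueue []
  #3 pop 2: in=0 → 0 (no change)
  #4 pop 3: in=0 → 0 (was ⊥); enqueue [0,2]
  #5 pop 4: in=0 → 0 (no change)
  #6 pop 0: in=0 → 0 (no change)
  #7 pop 2: in=0 → 0 (no change)

Fixpoint:
  val[0] = 0
  val[1] = 0
  val[2] = 0
  val[3] = 0
  val[4] = 0

0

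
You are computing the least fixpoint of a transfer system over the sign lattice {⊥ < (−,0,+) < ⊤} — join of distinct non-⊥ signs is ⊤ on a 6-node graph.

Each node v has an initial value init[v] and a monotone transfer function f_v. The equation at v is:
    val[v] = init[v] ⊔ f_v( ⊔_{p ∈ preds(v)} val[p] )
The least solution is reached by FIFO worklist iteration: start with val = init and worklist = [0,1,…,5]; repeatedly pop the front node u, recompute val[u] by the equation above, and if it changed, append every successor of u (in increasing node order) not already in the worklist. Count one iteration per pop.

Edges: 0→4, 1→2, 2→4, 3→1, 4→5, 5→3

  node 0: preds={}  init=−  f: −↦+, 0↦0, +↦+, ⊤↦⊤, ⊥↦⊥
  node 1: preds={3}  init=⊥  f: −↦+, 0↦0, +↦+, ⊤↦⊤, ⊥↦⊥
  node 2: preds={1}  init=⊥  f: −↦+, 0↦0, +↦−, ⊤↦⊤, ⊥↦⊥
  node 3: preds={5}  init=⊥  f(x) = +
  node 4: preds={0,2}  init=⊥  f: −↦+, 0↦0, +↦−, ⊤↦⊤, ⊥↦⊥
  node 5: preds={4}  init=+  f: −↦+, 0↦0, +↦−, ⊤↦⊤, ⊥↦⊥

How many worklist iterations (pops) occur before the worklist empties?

Trace (10 dequeues):
  [1] u=0 | in ⊥ | out − | ==
  [2] u=1 | in ⊥ | out ⊥ | ==
  [3] u=2 | in ⊥ | out ⊥ | ==
  [4] u=3 | in + | out + | prev ⊥ | push {1}
  [5] u=4 | in − | out + | prev ⊥ | push {}
  [6] u=5 | in + | out ⊤ | prev + | push {3}
  [7] u=1 | in + | out + | prev ⊥ | push {2}
  [8] u=3 | in ⊤ | out + | ==
  [9] u=2 | in + | out − | prev ⊥ | push {4}
  [10] u=4 | in − | out + | ==

Converged values:
  [0] −
  [1] +
  [2] −
  [3] +
  [4] +
  [5] ⊤

10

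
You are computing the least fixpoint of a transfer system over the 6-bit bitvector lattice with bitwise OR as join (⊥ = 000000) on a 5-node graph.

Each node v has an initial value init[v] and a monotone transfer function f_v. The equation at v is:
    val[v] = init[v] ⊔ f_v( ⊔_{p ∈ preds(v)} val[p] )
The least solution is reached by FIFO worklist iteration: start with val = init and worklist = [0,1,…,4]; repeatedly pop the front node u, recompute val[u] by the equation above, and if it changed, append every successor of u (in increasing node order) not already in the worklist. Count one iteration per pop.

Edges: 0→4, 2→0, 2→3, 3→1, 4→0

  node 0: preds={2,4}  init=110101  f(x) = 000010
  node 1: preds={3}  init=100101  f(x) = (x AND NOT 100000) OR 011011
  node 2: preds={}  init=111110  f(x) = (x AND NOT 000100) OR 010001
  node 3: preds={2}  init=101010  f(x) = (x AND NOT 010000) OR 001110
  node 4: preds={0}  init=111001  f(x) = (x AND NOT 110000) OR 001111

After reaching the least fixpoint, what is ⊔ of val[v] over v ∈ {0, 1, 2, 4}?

111111

Iteration log — 7 steps:
  step 1. node 0  ⊔preds=111111  new=110111  old=110101  +wl: 
  step 2. node 1  ⊔preds=101010  new=111111  old=100101  +wl: 
  step 3. node 2  ⊔preds=000000  new=111111  old=111110  +wl: 0
  step 4. node 3  ⊔preds=111111  new=101111  old=101010  +wl: 1
  step 5. node 4  ⊔preds=110111  new=111111  old=111001  +wl: 
  step 6. node 0  ⊔preds=111111  new=110111  stable
  step 7. node 1  ⊔preds=101111  new=111111  stable

Least fixpoint reached:
  node 0: 110111
  node 1: 111111
  node 2: 111111
  node 3: 101111
  node 4: 111111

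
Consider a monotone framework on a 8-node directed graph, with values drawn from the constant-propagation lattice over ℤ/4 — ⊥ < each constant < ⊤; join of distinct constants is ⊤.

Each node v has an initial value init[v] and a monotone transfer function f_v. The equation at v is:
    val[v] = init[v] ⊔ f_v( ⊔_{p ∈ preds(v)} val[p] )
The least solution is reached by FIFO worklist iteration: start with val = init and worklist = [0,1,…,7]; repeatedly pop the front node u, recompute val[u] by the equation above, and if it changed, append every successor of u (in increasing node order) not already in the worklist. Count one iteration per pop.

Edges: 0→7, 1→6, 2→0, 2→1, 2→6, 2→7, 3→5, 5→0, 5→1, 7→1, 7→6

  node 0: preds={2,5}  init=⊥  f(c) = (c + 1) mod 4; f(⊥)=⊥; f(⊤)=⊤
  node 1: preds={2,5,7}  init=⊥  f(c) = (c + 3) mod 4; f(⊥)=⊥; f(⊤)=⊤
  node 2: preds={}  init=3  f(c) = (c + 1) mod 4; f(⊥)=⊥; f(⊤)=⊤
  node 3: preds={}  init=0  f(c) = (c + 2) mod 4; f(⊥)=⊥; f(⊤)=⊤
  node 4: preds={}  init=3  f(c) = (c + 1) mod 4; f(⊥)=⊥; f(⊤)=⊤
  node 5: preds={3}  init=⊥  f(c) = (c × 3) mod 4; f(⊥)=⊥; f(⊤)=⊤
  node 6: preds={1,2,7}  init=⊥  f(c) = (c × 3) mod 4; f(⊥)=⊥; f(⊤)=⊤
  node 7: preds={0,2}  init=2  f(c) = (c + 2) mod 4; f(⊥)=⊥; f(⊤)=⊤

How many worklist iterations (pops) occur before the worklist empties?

12

Trace (12 dequeues):
  [1] u=0 | in 3 | out 0 | prev ⊥ | push {}
  [2] u=1 | in ⊤ | out ⊤ | prev ⊥ | push {}
  [3] u=2 | in ⊥ | out 3 | ==
  [4] u=3 | in ⊥ | out 0 | ==
  [5] u=4 | in ⊥ | out 3 | ==
  [6] u=5 | in 0 | out 0 | prev ⊥ | push {0,1}
  [7] u=6 | in ⊤ | out ⊤ | prev ⊥ | push {}
  [8] u=7 | in ⊤ | out ⊤ | prev 2 | push {6}
  [9] u=0 | in ⊤ | out ⊤ | prev 0 | push {7}
  [10] u=1 | in ⊤ | out ⊤ | ==
  [11] u=6 | in ⊤ | out ⊤ | ==
  [12] u=7 | in ⊤ | out ⊤ | ==

Converged values:
  [0] ⊤
  [1] ⊤
  [2] 3
  [3] 0
  [4] 3
  [5] 0
  [6] ⊤
  [7] ⊤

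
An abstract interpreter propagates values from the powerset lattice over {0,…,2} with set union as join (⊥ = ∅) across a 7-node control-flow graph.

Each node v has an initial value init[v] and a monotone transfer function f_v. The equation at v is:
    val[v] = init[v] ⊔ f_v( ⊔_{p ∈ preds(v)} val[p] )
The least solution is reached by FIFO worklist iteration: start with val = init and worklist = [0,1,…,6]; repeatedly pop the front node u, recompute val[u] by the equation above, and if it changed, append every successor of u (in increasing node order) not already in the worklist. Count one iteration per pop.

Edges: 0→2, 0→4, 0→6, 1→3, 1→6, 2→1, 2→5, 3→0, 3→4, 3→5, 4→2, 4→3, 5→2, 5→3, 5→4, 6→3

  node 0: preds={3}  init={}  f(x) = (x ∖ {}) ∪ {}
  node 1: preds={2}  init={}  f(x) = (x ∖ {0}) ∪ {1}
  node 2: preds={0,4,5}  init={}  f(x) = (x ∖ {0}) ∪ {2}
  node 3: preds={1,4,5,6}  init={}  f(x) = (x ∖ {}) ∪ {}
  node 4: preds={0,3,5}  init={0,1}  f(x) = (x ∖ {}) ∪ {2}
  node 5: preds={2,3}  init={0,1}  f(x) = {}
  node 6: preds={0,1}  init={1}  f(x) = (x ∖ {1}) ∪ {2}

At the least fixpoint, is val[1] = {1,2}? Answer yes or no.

yes

Worklist (19 pops):
  #1 pop 0: in={} → {} (no change)
  #2 pop 1: in={} → {1} (was {}); enqueue []
  #3 pop 2: in={0,1} → {1,2} (was {}); enqueue [1]
  #4 pop 3: in={0,1} → {0,1} (was {}); enqueue [0]
  #5 pop 4: in={0,1} → {0,1,2} (was {0,1}); enqueue [2,3]
  #6 pop 5: in={0,1,2} → {0,1} (no change)
  #7 pop 6: in={1} → {1,2} (was {1}); enqueue []
  #8 pop 1: in={1,2} → {1,2} (was {1}); enqueue [6]
  #9 pop 0: in={0,1} → {0,1} (was {}); enqueue [4]
  #10 pop 2: in={0,1,2} → {1,2} (no change)
  #11 pop 3: in={0,1,2} → {0,1,2} (was {0,1}); enqueue [0,5]
  #12 pop 6: in={0,1,2} → {0,1,2} (was {1,2}); enqueue [3]
  #13 pop 4: in={0,1,2} → {0,1,2} (no change)
  #14 pop 0: in={0,1,2} → {0,1,2} (was {0,1}); enqueue [2,4,6]
  #15 pop 5: in={0,1,2} → {0,1} (no change)
  #16 pop 3: in={0,1,2} → {0,1,2} (no change)
  #17 pop 2: in={0,1,2} → {1,2} (no change)
  #18 pop 4: in={0,1,2} → {0,1,2} (no change)
  #19 pop 6: in={0,1,2} → {0,1,2} (no change)

Fixpoint:
  val[0] = {0,1,2}
  val[1] = {1,2}
  val[2] = {1,2}
  val[3] = {0,1,2}
  val[4] = {0,1,2}
  val[5] = {0,1}
  val[6] = {0,1,2}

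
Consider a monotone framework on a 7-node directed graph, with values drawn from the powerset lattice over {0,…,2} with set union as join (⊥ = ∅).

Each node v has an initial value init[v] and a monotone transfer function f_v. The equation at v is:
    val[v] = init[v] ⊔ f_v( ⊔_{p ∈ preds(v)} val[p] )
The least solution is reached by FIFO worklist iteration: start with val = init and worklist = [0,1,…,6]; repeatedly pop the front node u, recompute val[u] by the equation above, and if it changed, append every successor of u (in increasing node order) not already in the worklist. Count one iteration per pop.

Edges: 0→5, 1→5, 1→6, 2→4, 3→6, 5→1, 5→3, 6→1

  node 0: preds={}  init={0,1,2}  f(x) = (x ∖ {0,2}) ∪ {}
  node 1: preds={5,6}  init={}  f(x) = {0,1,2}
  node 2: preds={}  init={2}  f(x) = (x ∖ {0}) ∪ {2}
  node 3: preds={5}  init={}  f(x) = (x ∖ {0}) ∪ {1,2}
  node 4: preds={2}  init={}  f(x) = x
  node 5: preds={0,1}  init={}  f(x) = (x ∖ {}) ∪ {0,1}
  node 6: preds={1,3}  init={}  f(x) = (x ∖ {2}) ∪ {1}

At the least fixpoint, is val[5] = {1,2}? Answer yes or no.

Worklist (9 pops):
  #1 pop 0: in={} → {0,1,2} (no change)
  #2 pop 1: in={} → {0,1,2} (was {}); enqueue []
  #3 pop 2: in={} → {2} (no change)
  #4 pop 3: in={} → {1,2} (was {}); enqueue []
  #5 pop 4: in={2} → {2} (was {}); enqueue []
  #6 pop 5: in={0,1,2} → {0,1,2} (was {}); enqueue [1,3]
  #7 pop 6: in={0,1,2} → {0,1} (was {}); enqueue []
  #8 pop 1: in={0,1,2} → {0,1,2} (no change)
  #9 pop 3: in={0,1,2} → {1,2} (no change)

Fixpoint:
  val[0] = {0,1,2}
  val[1] = {0,1,2}
  val[2] = {2}
  val[3] = {1,2}
  val[4] = {2}
  val[5] = {0,1,2}
  val[6] = {0,1}

no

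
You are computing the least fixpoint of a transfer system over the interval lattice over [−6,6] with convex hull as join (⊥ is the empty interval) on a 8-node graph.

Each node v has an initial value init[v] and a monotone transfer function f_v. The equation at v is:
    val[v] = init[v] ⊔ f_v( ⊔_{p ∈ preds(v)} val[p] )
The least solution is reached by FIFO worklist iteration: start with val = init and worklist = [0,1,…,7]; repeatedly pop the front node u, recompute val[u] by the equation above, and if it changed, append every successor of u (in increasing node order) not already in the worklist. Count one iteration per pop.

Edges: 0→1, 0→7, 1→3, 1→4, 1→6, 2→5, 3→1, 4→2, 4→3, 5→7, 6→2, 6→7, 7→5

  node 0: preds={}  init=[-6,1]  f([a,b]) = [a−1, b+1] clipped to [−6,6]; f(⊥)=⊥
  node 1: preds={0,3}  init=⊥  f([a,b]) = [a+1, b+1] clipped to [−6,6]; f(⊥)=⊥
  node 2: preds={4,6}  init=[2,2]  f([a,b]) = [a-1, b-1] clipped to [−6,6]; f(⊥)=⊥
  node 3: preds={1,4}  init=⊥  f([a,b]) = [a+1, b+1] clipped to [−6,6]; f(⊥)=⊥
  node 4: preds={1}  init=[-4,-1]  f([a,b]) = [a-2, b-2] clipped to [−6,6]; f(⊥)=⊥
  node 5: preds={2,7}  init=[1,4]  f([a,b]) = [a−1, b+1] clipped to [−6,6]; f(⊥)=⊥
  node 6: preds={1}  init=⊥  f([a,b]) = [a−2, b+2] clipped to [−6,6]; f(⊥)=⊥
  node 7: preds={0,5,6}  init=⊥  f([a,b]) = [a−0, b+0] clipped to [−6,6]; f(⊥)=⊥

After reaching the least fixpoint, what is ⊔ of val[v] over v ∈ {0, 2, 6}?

[-6,6]

Iteration log — 25 steps:
  step 1. node 0  ⊔preds=⊥  new=[-6,1]  stable
  step 2. node 1  ⊔preds=[-6,1]  new=[-5,2]  old=⊥  +wl: 
  step 3. node 2  ⊔preds=[-4,-1]  new=[-5,2]  old=[2,2]  +wl: 
  step 4. node 3  ⊔preds=[-5,2]  new=[-4,3]  old=⊥  +wl: 1
  step 5. node 4  ⊔preds=[-5,2]  new=[-6,0]  old=[-4,-1]  +wl: 2,3
  step 6. node 5  ⊔preds=[-5,2]  new=[-6,4]  old=[1,4]  +wl: 
  step 7. node 6  ⊔preds=[-5,2]  new=[-6,4]  old=⊥  +wl: 
  step 8. node 7  ⊔preds=[-6,4]  new=[-6,4]  old=⊥  +wl: 5
  step 9. node 1  ⊔preds=[-6,3]  new=[-5,4]  old=[-5,2]  +wl: 4,6
  step 10. node 2  ⊔preds=[-6,4]  new=[-6,3]  old=[-5,2]  +wl: 
  step 11. node 3  ⊔preds=[-6,4]  new=[-5,5]  old=[-4,3]  +wl: 1
  step 12. node 5  ⊔preds=[-6,4]  new=[-6,5]  old=[-6,4]  +wl: 7
  step 13. node 4  ⊔preds=[-5,4]  new=[-6,2]  old=[-6,0]  +wl: 2,3
  step 14. node 6  ⊔preds=[-5,4]  new=[-6,6]  old=[-6,4]  +wl: 
  step 15. node 1  ⊔preds=[-6,5]  new=[-5,6]  old=[-5,4]  +wl: 4,6
  step 16. node 7  ⊔preds=[-6,6]  new=[-6,6]  old=[-6,4]  +wl: 5
  step 17. node 2  ⊔preds=[-6,6]  new=[-6,5]  old=[-6,3]  +wl: 
  step 18. node 3  ⊔preds=[-6,6]  new=[-5,6]  old=[-5,5]  +wl: 1
  step 19. node 4  ⊔preds=[-5,6]  new=[-6,4]  old=[-6,2]  +wl: 2,3
  step 20. node 6  ⊔preds=[-5,6]  new=[-6,6]  stable
  step 21. node 5  ⊔preds=[-6,6]  new=[-6,6]  old=[-6,5]  +wl: 7
  step 22. node 1  ⊔preds=[-6,6]  new=[-5,6]  stable
  step 23. node 2  ⊔preds=[-6,6]  new=[-6,5]  stable
  step 24. node 3  ⊔preds=[-6,6]  new=[-5,6]  stable
  step 25. node 7  ⊔preds=[-6,6]  new=[-6,6]  stable

Least fixpoint reached:
  node 0: [-6,1]
  node 1: [-5,6]
  node 2: [-6,5]
  node 3: [-5,6]
  node 4: [-6,4]
  node 5: [-6,6]
  node 6: [-6,6]
  node 7: [-6,6]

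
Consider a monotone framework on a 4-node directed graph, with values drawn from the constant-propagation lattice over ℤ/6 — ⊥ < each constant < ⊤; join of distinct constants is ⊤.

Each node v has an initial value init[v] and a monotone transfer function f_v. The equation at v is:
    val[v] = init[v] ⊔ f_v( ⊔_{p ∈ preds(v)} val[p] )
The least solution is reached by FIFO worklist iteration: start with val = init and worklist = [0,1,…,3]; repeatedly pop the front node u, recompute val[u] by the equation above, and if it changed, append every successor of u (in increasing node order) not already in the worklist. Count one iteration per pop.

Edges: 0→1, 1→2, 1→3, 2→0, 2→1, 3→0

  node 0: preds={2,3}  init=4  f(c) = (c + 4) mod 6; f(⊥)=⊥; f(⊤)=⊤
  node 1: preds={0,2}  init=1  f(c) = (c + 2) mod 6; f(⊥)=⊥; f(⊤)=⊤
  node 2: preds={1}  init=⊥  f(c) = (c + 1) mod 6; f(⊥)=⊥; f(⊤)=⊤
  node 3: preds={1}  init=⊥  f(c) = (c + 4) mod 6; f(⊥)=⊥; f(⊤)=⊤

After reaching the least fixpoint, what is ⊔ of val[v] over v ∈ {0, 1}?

Worklist (6 pops):
  #1 pop 0: in=⊥ → 4 (no change)
  #2 pop 1: in=4 → ⊤ (was 1); enqueue []
  #3 pop 2: in=⊤ → ⊤ (was ⊥); enqueue [0,1]
  #4 pop 3: in=⊤ → ⊤ (was ⊥); enqueue []
  #5 pop 0: in=⊤ → ⊤ (was 4); enqueue []
  #6 pop 1: in=⊤ → ⊤ (no change)

Fixpoint:
  val[0] = ⊤
  val[1] = ⊤
  val[2] = ⊤
  val[3] = ⊤

⊤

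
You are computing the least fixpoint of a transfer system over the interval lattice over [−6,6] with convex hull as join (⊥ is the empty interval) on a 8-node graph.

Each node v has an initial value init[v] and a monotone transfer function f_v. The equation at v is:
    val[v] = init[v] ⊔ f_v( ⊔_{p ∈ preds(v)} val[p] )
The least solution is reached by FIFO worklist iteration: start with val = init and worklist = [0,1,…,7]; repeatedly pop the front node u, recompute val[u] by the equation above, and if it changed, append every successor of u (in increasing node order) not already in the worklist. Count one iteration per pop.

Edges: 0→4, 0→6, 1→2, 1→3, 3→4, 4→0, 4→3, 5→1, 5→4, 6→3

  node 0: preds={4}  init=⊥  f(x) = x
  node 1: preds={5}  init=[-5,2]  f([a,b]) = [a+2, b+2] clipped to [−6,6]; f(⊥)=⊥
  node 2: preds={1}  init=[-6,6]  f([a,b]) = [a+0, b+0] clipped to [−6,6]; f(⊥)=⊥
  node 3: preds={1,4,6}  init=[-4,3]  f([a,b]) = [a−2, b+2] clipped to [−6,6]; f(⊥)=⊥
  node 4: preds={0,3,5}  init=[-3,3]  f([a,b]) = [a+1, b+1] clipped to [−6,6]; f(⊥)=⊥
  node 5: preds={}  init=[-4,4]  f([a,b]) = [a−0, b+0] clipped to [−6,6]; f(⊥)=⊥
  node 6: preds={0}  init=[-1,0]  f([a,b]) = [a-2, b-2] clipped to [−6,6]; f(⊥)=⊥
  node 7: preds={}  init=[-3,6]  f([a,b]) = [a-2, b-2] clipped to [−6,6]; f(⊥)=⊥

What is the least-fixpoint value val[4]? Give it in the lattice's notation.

[-5,6]

Worklist (13 pops):
  #1 pop 0: in=[-3,3] → [-3,3] (was ⊥); enqueue []
  #2 pop 1: in=[-4,4] → [-5,6] (was [-5,2]); enqueue []
  #3 pop 2: in=[-5,6] → [-6,6] (no change)
  #4 pop 3: in=[-5,6] → [-6,6] (was [-4,3]); enqueue []
  #5 pop 4: in=[-6,6] → [-5,6] (was [-3,3]); enqueue [0,3]
  #6 pop 5: in=⊥ → [-4,4] (no change)
  #7 pop 6: in=[-3,3] → [-5,1] (was [-1,0]); enqueue []
  #8 pop 7: in=⊥ → [-3,6] (no change)
  #9 pop 0: in=[-5,6] → [-5,6] (was [-3,3]); enqueue [4,6]
  #10 pop 3: in=[-5,6] → [-6,6] (no change)
  #11 pop 4: in=[-6,6] → [-5,6] (no change)
  #12 pop 6: in=[-5,6] → [-6,4] (was [-5,1]); enqueue [3]
  #13 pop 3: in=[-6,6] → [-6,6] (no change)

Fixpoint:
  val[0] = [-5,6]
  val[1] = [-5,6]
  val[2] = [-6,6]
  val[3] = [-6,6]
  val[4] = [-5,6]
  val[5] = [-4,4]
  val[6] = [-6,4]
  val[7] = [-3,6]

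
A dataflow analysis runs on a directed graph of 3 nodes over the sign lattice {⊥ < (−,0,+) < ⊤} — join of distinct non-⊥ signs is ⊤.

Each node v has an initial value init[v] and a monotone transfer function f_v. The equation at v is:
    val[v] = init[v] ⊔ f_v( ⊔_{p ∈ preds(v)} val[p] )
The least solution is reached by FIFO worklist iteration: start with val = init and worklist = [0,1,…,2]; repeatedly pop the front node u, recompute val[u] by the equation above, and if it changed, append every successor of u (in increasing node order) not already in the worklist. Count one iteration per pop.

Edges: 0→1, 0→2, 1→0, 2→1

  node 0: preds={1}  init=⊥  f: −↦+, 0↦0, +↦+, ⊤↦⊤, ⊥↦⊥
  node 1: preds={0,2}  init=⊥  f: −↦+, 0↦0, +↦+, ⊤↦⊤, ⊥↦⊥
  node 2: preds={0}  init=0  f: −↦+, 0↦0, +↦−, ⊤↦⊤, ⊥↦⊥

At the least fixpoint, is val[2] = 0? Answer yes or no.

Trace (6 dequeues):
  [1] u=0 | in ⊥ | out ⊥ | ==
  [2] u=1 | in 0 | out 0 | prev ⊥ | push {0}
  [3] u=2 | in ⊥ | out 0 | ==
  [4] u=0 | in 0 | out 0 | prev ⊥ | push {1,2}
  [5] u=1 | in 0 | out 0 | ==
  [6] u=2 | in 0 | out 0 | ==

Converged values:
  [0] 0
  [1] 0
  [2] 0

yes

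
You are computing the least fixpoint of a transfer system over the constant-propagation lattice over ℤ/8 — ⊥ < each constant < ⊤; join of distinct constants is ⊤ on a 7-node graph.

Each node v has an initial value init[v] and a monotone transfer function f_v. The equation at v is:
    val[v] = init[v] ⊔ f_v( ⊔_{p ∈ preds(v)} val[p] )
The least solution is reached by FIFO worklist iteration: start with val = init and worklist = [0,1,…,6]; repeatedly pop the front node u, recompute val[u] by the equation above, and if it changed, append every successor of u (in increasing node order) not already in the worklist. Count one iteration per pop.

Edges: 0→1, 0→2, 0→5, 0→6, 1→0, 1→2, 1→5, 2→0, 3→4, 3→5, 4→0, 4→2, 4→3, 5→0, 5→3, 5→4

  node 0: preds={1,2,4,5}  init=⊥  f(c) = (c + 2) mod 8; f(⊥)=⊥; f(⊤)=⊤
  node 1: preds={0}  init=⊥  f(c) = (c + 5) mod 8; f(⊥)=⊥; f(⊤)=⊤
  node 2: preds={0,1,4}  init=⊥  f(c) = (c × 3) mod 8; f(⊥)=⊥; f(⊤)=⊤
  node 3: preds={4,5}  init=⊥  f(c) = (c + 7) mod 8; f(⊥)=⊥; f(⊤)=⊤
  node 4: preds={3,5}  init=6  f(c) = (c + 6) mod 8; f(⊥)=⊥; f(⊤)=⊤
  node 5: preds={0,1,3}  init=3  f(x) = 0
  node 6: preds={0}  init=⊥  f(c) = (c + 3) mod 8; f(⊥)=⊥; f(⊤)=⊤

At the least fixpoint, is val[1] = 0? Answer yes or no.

Iteration log — 11 steps:
  step 1. node 0  ⊔preds=⊤  new=⊤  old=⊥  +wl: 
  step 2. node 1  ⊔preds=⊤  new=⊤  old=⊥  +wl: 0
  step 3. node 2  ⊔preds=⊤  new=⊤  old=⊥  +wl: 
  step 4. node 3  ⊔preds=⊤  new=⊤  old=⊥  +wl: 
  step 5. node 4  ⊔preds=⊤  new=⊤  old=6  +wl: 2,3
  step 6. node 5  ⊔preds=⊤  new=⊤  old=3  +wl: 4
  step 7. node 6  ⊔preds=⊤  new=⊤  old=⊥  +wl: 
  step 8. node 0  ⊔preds=⊤  new=⊤  stable
  step 9. node 2  ⊔preds=⊤  new=⊤  stable
  step 10. node 3  ⊔preds=⊤  new=⊤  stable
  step 11. node 4  ⊔preds=⊤  new=⊤  stable

Least fixpoint reached:
  node 0: ⊤
  node 1: ⊤
  node 2: ⊤
  node 3: ⊤
  node 4: ⊤
  node 5: ⊤
  node 6: ⊤

no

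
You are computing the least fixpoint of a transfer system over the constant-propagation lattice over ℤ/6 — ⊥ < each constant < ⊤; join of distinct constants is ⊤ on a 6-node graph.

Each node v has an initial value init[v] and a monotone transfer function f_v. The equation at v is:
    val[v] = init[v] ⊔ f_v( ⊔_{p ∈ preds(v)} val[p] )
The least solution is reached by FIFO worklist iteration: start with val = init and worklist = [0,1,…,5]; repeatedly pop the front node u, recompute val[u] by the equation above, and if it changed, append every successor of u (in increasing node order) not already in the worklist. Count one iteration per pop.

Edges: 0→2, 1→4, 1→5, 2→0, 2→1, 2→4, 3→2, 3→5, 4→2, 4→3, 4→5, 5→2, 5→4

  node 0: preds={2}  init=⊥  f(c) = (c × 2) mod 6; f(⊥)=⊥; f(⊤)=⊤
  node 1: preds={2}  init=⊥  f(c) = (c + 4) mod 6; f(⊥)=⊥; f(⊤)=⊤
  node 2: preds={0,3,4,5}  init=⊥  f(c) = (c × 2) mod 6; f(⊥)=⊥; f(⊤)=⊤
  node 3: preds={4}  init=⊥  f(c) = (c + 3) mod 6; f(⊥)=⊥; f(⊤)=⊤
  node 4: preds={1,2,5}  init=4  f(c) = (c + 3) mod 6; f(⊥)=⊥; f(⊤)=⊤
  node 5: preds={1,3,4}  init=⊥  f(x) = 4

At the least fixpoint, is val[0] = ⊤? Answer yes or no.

Iteration log — 17 steps:
  step 1. node 0  ⊔preds=⊥  new=⊥  stable
  step 2. node 1  ⊔preds=⊥  new=⊥  stable
  step 3. node 2  ⊔preds=4  new=2  old=⊥  +wl: 0,1
  step 4. node 3  ⊔preds=4  new=1  old=⊥  +wl: 2
  step 5. node 4  ⊔preds=2  new=⊤  old=4  +wl: 3
  step 6. node 5  ⊔preds=⊤  new=4  old=⊥  +wl: 4
  step 7. node 0  ⊔preds=2  new=4  old=⊥  +wl: 
  step 8. node 1  ⊔preds=2  new=0  old=⊥  +wl: 5
  step 9. node 2  ⊔preds=⊤  new=⊤  old=2  +wl: 0,1
  step 10. node 3  ⊔preds=⊤  new=⊤  old=1  +wl: 2
  step 11. node 4  ⊔preds=⊤  new=⊤  stable
  step 12. node 5  ⊔preds=⊤  new=4  stable
  step 13. node 0  ⊔preds=⊤  new=⊤  old=4  +wl: 
  step 14. node 1  ⊔preds=⊤  new=⊤  old=0  +wl: 4,5
  step 15. node 2  ⊔preds=⊤  new=⊤  stable
  step 16. node 4  ⊔preds=⊤  new=⊤  stable
  step 17. node 5  ⊔preds=⊤  new=4  stable

Least fixpoint reached:
  node 0: ⊤
  node 1: ⊤
  node 2: ⊤
  node 3: ⊤
  node 4: ⊤
  node 5: 4

yes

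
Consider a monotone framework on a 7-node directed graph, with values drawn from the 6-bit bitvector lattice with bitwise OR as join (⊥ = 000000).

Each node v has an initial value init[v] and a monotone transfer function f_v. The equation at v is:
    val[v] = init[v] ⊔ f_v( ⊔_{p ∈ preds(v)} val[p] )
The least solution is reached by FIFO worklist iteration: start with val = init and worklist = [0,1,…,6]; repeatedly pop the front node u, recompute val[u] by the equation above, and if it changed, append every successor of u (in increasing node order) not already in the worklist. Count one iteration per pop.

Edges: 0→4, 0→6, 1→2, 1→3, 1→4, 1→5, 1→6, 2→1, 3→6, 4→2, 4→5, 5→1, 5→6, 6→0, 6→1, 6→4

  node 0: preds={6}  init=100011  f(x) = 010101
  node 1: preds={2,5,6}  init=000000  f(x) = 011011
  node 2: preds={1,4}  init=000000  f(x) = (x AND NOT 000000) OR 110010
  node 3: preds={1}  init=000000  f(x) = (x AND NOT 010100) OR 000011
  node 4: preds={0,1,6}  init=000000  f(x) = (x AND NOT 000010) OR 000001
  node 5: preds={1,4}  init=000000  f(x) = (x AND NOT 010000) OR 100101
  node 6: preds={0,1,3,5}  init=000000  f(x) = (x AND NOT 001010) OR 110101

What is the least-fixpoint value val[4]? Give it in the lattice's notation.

Worklist (12 pops):
  #1 pop 0: in=000000 → 110111 (was 100011); enqueue []
  #2 pop 1: in=000000 → 011011 (was 000000); enqueue []
  #3 pop 2: in=011011 → 111011 (was 000000); enqueue [1]
  #4 pop 3: in=011011 → 001011 (was 000000); enqueue []
  #5 pop 4: in=111111 → 111101 (was 000000); enqueue [2]
  #6 pop 5: in=111111 → 101111 (was 000000); enqueue []
  #7 pop 6: in=111111 → 110101 (was 000000); enqueue [0,4]
  #8 pop 1: in=111111 → 011011 (no change)
  #9 pop 2: in=111111 → 111111 (was 111011); enqueue [1]
  #10 pop 0: in=110101 → 110111 (no change)
  #11 pop 4: in=111111 → 111101 (no change)
  #12 pop 1: in=111111 → 011011 (no change)

Fixpoint:
  val[0] = 110111
  val[1] = 011011
  val[2] = 111111
  val[3] = 001011
  val[4] = 111101
  val[5] = 101111
  val[6] = 110101

111101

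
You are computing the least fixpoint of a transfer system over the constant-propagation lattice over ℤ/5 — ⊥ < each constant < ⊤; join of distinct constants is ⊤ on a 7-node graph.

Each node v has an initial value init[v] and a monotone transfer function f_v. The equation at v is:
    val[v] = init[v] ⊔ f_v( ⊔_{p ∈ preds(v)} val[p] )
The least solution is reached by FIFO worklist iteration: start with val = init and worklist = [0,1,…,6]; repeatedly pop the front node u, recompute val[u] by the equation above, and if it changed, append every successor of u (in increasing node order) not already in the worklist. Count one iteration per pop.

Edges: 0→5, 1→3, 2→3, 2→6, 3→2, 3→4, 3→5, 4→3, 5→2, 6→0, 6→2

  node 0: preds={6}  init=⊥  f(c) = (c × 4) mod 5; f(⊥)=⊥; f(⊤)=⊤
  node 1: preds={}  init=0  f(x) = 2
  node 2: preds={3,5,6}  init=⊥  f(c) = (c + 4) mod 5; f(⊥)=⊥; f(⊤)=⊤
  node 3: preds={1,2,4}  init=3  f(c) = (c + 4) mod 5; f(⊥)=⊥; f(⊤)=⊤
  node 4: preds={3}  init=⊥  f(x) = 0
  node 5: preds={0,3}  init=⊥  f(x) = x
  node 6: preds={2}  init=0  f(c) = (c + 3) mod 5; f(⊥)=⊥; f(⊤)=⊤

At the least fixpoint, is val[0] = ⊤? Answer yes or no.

Worklist (11 pops):
  #1 pop 0: in=0 → 0 (was ⊥); enqueue []
  #2 pop 1: in=⊥ → ⊤ (was 0); enqueue []
  #3 pop 2: in=⊤ → ⊤ (was ⊥); enqueue []
  #4 pop 3: in=⊤ → ⊤ (was 3); enqueue [2]
  #5 pop 4: in=⊤ → 0 (was ⊥); enqueue [3]
  #6 pop 5: in=⊤ → ⊤ (was ⊥); enqueue []
  #7 pop 6: in=⊤ → ⊤ (was 0); enqueue [0]
  #8 pop 2: in=⊤ → ⊤ (no change)
  #9 pop 3: in=⊤ → ⊤ (no change)
  #10 pop 0: in=⊤ → ⊤ (was 0); enqueue [5]
  #11 pop 5: in=⊤ → ⊤ (no change)

Fixpoint:
  val[0] = ⊤
  val[1] = ⊤
  val[2] = ⊤
  val[3] = ⊤
  val[4] = 0
  val[5] = ⊤
  val[6] = ⊤

yes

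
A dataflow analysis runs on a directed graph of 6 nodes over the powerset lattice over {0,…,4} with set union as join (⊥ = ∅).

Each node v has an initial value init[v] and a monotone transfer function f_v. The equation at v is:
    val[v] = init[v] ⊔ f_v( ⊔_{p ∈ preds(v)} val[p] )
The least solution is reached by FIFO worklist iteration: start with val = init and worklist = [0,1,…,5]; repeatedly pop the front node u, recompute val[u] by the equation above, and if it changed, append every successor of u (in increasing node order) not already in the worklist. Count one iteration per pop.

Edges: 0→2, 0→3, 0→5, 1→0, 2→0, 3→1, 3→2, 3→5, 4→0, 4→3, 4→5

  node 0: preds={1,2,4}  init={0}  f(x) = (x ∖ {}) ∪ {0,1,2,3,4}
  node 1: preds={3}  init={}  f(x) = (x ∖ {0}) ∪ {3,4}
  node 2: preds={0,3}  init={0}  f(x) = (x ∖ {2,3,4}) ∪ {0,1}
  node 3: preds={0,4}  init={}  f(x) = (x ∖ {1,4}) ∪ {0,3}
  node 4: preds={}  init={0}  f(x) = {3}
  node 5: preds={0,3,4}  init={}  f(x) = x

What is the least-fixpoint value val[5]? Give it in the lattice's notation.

{0,1,2,3,4}

Worklist (11 pops):
  #1 pop 0: in={0} → {0,1,2,3,4} (was {0}); enqueue []
  #2 pop 1: in={} → {3,4} (was {}); enqueue [0]
  #3 pop 2: in={0,1,2,3,4} → {0,1} (was {0}); enqueue []
  #4 pop 3: in={0,1,2,3,4} → {0,2,3} (was {}); enqueue [1,2]
  #5 pop 4: in={} → {0,3} (was {0}); enqueue [3]
  #6 pop 5: in={0,1,2,3,4} → {0,1,2,3,4} (was {}); enqueue []
  #7 pop 0: in={0,1,3,4} → {0,1,2,3,4} (no change)
  #8 pop 1: in={0,2,3} → {2,3,4} (was {3,4}); enqueue [0]
  #9 pop 2: in={0,1,2,3,4} → {0,1} (no change)
  #10 pop 3: in={0,1,2,3,4} → {0,2,3} (no change)
  #11 pop 0: in={0,1,2,3,4} → {0,1,2,3,4} (no change)

Fixpoint:
  val[0] = {0,1,2,3,4}
  val[1] = {2,3,4}
  val[2] = {0,1}
  val[3] = {0,2,3}
  val[4] = {0,3}
  val[5] = {0,1,2,3,4}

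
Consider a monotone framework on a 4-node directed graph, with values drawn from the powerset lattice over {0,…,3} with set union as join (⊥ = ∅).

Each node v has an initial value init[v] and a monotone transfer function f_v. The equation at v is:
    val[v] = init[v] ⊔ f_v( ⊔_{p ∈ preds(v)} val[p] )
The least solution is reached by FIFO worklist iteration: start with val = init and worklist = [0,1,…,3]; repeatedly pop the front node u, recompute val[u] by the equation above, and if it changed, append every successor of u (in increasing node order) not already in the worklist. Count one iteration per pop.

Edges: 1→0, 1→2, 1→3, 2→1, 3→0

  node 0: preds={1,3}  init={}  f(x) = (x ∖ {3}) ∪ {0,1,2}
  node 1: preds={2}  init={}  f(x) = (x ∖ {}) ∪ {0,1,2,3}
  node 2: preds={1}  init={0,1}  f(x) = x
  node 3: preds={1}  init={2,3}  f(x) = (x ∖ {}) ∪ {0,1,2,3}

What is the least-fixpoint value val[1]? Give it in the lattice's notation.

{0,1,2,3}

Worklist (6 pops):
  #1 pop 0: in={2,3} → {0,1,2} (was {}); enqueue []
  #2 pop 1: in={0,1} → {0,1,2,3} (was {}); enqueue [0]
  #3 pop 2: in={0,1,2,3} → {0,1,2,3} (was {0,1}); enqueue [1]
  #4 pop 3: in={0,1,2,3} → {0,1,2,3} (was {2,3}); enqueue []
  #5 pop 0: in={0,1,2,3} → {0,1,2} (no change)
  #6 pop 1: in={0,1,2,3} → {0,1,2,3} (no change)

Fixpoint:
  val[0] = {0,1,2}
  val[1] = {0,1,2,3}
  val[2] = {0,1,2,3}
  val[3] = {0,1,2,3}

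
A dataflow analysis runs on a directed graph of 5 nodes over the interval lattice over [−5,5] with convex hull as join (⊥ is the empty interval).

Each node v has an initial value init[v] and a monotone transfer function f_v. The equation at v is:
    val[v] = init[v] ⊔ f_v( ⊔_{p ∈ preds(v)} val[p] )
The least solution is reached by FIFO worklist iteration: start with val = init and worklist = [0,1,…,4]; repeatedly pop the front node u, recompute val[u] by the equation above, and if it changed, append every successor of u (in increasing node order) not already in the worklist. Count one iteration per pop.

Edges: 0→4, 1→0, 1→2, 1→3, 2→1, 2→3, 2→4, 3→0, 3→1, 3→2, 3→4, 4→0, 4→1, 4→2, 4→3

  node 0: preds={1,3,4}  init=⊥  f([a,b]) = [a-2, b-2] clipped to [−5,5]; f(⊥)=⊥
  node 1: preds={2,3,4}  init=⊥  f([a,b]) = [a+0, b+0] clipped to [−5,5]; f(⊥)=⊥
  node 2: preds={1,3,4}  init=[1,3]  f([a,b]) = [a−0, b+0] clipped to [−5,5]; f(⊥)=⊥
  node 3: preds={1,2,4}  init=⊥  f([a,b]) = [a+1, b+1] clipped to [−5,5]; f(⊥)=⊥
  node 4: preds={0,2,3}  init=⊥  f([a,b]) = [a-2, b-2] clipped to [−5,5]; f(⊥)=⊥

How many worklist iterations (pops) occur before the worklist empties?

Iteration log — 18 steps:
  step 1. node 0  ⊔preds=⊥  new=⊥  stable
  step 2. node 1  ⊔preds=[1,3]  new=[1,3]  old=⊥  +wl: 0
  step 3. node 2  ⊔preds=[1,3]  new=[1,3]  stable
  step 4. node 3  ⊔preds=[1,3]  new=[2,4]  old=⊥  +wl: 1,2
  step 5. node 4  ⊔preds=[1,4]  new=[-1,2]  old=⊥  +wl: 3
  step 6. node 0  ⊔preds=[-1,4]  new=[-3,2]  old=⊥  +wl: 4
  step 7. node 1  ⊔preds=[-1,4]  new=[-1,4]  old=[1,3]  +wl: 0
  step 8. node 2  ⊔preds=[-1,4]  new=[-1,4]  old=[1,3]  +wl: 1
  step 9. node 3  ⊔preds=[-1,4]  new=[0,5]  old=[2,4]  +wl: 2
  step 10. node 4  ⊔preds=[-3,5]  new=[-5,3]  old=[-1,2]  +wl: 3
  step 11. node 0  ⊔preds=[-5,5]  new=[-5,3]  old=[-3,2]  +wl: 4
  step 12. node 1  ⊔preds=[-5,5]  new=[-5,5]  old=[-1,4]  +wl: 0
  step 13. node 2  ⊔preds=[-5,5]  new=[-5,5]  old=[-1,4]  +wl: 1
  step 14. node 3  ⊔preds=[-5,5]  new=[-4,5]  old=[0,5]  +wl: 2
  step 15. node 4  ⊔preds=[-5,5]  new=[-5,3]  stable
  step 16. node 0  ⊔preds=[-5,5]  new=[-5,3]  stable
  step 17. node 1  ⊔preds=[-5,5]  new=[-5,5]  stable
  step 18. node 2  ⊔preds=[-5,5]  new=[-5,5]  stable

Least fixpoint reached:
  node 0: [-5,3]
  node 1: [-5,5]
  node 2: [-5,5]
  node 3: [-4,5]
  node 4: [-5,3]

18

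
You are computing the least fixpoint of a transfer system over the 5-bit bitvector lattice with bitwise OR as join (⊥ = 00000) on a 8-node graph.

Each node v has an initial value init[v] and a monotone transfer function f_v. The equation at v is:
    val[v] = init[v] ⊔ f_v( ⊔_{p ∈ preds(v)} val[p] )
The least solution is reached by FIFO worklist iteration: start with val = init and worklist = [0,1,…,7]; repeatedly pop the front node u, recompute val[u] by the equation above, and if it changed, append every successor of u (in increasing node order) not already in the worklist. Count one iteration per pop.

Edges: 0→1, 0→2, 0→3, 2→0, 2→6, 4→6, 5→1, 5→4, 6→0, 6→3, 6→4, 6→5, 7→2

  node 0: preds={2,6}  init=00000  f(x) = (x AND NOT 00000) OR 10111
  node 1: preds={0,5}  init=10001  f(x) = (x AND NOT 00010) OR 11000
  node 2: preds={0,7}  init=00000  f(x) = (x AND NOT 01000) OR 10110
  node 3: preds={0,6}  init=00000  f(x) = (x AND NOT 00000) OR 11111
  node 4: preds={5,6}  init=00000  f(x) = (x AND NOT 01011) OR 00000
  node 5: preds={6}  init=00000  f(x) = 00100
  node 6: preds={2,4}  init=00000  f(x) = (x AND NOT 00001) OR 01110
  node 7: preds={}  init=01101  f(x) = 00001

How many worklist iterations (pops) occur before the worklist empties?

Trace (15 dequeues):
  [1] u=0 | in 00000 | out 10111 | prev 00000 | push {}
  [2] u=1 | in 10111 | out 11101 | prev 10001 | push {}
  [3] u=2 | in 11111 | out 10111 | prev 00000 | push {0}
  [4] u=3 | in 10111 | out 11111 | prev 00000 | push {}
  [5] u=4 | in 00000 | out 00000 | ==
  [6] u=5 | in 00000 | out 00100 | prev 00000 | push {1,4}
  [7] u=6 | in 10111 | out 11110 | prev 00000 | push {3,5}
  [8] u=7 | in 00000 | out 01101 | ==
  [9] u=0 | in 11111 | out 11111 | prev 10111 | push {2}
  [10] u=1 | in 11111 | out 11101 | ==
  [11] u=4 | in 11110 | out 10100 | prev 00000 | push {6}
  [12] u=3 | in 11111 | out 11111 | ==
  [13] u=5 | in 11110 | out 00100 | ==
  [14] u=2 | in 11111 | out 10111 | ==
  [15] u=6 | in 10111 | out 11110 | ==

Converged values:
  [0] 11111
  [1] 11101
  [2] 10111
  [3] 11111
  [4] 10100
  [5] 00100
  [6] 11110
  [7] 01101

15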